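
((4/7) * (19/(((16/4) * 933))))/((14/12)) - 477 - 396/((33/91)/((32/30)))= -125096761/76195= -1641.80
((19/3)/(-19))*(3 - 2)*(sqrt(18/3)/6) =-sqrt(6)/18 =-0.14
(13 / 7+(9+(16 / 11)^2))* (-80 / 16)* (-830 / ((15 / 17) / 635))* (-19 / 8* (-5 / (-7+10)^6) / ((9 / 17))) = 19874761669625 / 16671501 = 1192139.91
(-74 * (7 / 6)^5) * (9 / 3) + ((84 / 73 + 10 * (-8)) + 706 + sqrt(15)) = sqrt(15) + 13937765 / 94608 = 151.19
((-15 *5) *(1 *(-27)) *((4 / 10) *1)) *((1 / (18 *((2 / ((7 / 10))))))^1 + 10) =32463 / 4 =8115.75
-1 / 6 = -0.17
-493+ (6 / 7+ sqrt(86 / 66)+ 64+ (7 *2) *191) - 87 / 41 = sqrt(1419) / 33+ 643952 / 287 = 2244.88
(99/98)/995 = 99/97510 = 0.00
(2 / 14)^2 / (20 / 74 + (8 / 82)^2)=62197 / 852698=0.07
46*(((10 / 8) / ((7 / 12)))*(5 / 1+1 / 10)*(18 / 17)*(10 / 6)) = 6210 / 7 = 887.14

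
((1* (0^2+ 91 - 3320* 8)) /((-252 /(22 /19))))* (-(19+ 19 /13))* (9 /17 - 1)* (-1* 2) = -30448 /13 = -2342.15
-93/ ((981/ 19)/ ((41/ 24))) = -24149/ 7848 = -3.08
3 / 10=0.30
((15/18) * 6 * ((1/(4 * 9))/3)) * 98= 245/54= 4.54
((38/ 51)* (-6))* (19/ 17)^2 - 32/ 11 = -459012/ 54043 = -8.49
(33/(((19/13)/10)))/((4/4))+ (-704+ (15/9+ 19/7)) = -189058/399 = -473.83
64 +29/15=989/15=65.93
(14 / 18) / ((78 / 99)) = 77 / 78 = 0.99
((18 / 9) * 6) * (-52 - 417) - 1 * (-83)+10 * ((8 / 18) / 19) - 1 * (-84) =-933791 / 171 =-5460.77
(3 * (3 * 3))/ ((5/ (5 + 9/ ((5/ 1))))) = 36.72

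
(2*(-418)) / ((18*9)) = -418 / 81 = -5.16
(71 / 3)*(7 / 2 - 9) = -781 / 6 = -130.17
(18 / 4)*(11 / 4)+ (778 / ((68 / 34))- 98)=2427 / 8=303.38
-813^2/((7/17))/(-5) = 11236473/35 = 321042.09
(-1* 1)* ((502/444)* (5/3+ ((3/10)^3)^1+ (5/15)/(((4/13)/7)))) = -2328527/222000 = -10.49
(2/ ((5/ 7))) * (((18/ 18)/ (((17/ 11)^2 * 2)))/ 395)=847/ 570775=0.00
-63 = -63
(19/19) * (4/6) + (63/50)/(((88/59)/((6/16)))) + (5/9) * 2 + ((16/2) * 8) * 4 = 81764359/316800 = 258.09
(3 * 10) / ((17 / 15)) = 450 / 17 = 26.47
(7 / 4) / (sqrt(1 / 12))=7* sqrt(3) / 2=6.06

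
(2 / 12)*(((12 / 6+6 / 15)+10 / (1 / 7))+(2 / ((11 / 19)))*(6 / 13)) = 26453 / 2145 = 12.33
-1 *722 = -722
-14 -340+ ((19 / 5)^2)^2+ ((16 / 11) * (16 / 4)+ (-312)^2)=668279781 / 6875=97204.33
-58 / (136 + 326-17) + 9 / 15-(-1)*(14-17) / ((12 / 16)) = -1571 / 445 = -3.53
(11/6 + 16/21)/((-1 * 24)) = -0.11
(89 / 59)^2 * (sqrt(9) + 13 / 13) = 31684 / 3481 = 9.10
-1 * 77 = -77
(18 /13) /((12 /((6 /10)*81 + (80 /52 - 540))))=-95523 /1690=-56.52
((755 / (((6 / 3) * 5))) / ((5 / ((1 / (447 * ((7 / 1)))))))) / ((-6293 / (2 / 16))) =-151 / 1575263760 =-0.00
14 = 14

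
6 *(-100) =-600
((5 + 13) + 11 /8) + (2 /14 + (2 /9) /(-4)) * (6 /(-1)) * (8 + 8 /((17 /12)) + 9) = 3065 /408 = 7.51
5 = 5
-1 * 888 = -888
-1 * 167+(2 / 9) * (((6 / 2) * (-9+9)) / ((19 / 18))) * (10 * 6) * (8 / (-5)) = -167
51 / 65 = 0.78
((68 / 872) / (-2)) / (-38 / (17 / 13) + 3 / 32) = 2312 / 1717513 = 0.00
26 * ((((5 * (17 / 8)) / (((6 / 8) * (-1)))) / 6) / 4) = -1105 / 72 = -15.35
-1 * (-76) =76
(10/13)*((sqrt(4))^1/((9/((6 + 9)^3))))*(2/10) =1500/13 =115.38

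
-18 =-18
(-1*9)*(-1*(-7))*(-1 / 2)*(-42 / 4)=-330.75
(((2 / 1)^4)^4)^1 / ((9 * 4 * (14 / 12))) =32768 / 21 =1560.38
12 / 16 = 3 / 4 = 0.75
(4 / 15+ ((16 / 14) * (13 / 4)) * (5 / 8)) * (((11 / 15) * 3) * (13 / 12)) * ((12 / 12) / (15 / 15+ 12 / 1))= 11957 / 25200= 0.47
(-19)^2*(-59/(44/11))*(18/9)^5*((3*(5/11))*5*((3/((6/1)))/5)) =-1277940/11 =-116176.36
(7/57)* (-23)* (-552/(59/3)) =88872/1121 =79.28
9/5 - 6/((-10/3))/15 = 48/25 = 1.92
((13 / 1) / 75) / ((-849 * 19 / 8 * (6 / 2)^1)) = -104 / 3629475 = -0.00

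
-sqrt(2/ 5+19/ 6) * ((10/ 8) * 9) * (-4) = 3 * sqrt(3210)/ 2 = 84.99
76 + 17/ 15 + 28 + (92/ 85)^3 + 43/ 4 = 863346481/ 7369500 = 117.15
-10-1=-11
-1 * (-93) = 93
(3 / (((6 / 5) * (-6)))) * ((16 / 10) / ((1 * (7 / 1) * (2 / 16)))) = -16 / 21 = -0.76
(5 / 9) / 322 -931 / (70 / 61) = -5877856 / 7245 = -811.30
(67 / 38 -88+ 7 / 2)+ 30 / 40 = -6231 / 76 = -81.99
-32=-32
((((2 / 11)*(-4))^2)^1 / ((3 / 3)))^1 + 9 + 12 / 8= 11.03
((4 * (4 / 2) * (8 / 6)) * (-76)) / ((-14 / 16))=19456 / 21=926.48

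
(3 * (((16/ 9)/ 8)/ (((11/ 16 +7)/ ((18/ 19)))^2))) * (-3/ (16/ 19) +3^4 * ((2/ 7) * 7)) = 973440/ 606841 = 1.60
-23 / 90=-0.26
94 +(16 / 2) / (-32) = 375 / 4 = 93.75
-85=-85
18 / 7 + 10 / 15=68 / 21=3.24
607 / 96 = 6.32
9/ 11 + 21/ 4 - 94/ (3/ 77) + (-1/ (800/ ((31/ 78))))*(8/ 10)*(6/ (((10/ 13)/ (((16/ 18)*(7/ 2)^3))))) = -2382649463/ 990000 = -2406.72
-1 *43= -43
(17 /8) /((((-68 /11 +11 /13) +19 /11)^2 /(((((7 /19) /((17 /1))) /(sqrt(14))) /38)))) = 20449 * sqrt(14) /3075789312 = 0.00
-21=-21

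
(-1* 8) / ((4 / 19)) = -38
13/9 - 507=-4550/9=-505.56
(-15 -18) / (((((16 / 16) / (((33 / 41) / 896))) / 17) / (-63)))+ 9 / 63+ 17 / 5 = 6482347 / 183680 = 35.29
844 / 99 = 8.53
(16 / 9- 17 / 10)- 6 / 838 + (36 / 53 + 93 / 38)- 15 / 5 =3744833 / 18986985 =0.20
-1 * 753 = -753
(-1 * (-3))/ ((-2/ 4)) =-6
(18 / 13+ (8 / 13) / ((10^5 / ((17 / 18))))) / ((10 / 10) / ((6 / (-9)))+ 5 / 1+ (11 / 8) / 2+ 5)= 8100034 / 53746875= 0.15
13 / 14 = 0.93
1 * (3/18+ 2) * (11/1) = 143/6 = 23.83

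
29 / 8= 3.62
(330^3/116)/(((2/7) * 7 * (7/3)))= 13476375/203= 66386.08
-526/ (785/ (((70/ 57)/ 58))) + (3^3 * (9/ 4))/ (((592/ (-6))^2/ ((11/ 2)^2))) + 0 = 63514629875/ 363811070976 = 0.17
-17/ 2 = -8.50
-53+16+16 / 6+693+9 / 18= 3955 / 6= 659.17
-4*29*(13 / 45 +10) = -53708 / 45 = -1193.51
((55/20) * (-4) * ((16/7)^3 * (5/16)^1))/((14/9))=-63360/2401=-26.39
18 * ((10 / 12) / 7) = 15 / 7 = 2.14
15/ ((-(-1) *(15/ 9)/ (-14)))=-126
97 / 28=3.46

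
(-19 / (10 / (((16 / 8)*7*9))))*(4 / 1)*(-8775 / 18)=466830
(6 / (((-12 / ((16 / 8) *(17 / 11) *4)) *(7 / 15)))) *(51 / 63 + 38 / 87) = -23460 / 1421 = -16.51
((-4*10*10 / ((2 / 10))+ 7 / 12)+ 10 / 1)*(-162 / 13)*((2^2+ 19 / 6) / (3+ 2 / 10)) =46194255 / 832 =55521.94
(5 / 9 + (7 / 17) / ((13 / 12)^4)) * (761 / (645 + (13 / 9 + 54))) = 0.93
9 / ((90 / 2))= 0.20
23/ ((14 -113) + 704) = 23/ 605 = 0.04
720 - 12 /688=123837 /172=719.98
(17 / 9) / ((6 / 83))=1411 / 54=26.13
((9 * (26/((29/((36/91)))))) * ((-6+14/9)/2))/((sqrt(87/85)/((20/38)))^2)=-4080000/2125207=-1.92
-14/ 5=-2.80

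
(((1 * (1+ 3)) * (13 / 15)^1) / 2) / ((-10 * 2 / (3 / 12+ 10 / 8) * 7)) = -13 / 700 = -0.02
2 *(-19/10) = -19/5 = -3.80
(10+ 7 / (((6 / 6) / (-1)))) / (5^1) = 3 / 5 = 0.60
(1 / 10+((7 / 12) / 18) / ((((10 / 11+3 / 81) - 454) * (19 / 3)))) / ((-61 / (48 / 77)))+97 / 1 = 5823949769173 / 60041351755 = 97.00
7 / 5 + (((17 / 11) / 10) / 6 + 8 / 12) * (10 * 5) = 11887 / 330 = 36.02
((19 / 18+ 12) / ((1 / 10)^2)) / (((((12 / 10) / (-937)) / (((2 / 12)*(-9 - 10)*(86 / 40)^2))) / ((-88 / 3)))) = -425461879975 / 972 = -437717983.51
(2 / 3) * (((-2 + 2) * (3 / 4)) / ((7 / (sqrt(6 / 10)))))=0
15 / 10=1.50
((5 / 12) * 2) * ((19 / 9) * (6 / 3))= 95 / 27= 3.52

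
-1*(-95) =95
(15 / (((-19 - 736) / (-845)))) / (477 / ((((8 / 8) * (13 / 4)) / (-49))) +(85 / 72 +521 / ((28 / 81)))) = -16609320 / 5622817049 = -0.00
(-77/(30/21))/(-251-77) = 539/3280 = 0.16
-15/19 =-0.79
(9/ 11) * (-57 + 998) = 769.91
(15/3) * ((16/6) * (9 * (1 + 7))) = 960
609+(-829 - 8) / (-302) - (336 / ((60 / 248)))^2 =-14557560197 / 7550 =-1928153.67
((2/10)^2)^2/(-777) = -1/485625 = -0.00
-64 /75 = -0.85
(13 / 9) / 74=0.02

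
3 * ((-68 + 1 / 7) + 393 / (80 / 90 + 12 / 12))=50052 / 119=420.61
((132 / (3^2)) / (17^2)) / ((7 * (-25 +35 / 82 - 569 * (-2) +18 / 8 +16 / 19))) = 137104 / 21114494037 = 0.00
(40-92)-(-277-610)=835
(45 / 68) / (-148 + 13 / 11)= -99 / 21964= -0.00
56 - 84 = -28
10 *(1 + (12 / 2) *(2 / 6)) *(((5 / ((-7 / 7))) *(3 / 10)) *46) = -2070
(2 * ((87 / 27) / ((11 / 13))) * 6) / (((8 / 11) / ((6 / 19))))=377 / 19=19.84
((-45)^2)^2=4100625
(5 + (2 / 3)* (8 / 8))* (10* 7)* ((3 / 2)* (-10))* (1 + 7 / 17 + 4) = -32200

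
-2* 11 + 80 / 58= -598 / 29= -20.62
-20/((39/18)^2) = -720/169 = -4.26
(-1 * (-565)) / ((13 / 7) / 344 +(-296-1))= -1360520 / 715163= -1.90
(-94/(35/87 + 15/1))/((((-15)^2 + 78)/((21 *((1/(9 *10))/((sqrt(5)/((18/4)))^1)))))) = -28623 *sqrt(5)/6767000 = -0.01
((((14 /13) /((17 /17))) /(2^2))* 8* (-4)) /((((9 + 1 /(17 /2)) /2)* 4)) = -952 /2015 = -0.47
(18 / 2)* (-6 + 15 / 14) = -621 / 14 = -44.36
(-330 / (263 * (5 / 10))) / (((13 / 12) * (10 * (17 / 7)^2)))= -0.04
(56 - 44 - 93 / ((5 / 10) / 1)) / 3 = -58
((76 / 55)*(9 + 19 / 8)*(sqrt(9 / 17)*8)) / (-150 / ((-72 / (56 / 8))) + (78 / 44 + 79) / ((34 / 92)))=248976*sqrt(17) / 2615885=0.39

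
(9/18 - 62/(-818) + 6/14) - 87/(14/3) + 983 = 2763830/2863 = 965.36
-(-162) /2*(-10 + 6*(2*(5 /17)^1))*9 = -80190 /17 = -4717.06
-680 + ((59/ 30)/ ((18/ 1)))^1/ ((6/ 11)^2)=-679.63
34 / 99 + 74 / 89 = 1.17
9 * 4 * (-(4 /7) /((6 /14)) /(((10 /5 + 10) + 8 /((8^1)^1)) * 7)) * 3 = -144 /91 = -1.58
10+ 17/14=157/14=11.21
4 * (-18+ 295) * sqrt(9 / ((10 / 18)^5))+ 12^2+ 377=521+ 807732 * sqrt(5) / 125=14970.15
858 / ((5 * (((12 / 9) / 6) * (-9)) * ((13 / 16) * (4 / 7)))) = -924 / 5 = -184.80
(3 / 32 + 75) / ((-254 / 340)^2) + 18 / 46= 400479813 / 2967736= 134.94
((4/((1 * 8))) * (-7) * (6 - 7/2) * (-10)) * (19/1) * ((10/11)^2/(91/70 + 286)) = 1662500/347633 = 4.78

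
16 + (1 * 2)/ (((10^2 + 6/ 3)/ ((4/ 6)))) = 2450/ 153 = 16.01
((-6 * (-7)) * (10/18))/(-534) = -35/801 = -0.04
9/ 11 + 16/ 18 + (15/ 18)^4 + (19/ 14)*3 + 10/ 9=735653/ 99792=7.37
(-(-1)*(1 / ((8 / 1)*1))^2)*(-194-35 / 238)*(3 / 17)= -0.54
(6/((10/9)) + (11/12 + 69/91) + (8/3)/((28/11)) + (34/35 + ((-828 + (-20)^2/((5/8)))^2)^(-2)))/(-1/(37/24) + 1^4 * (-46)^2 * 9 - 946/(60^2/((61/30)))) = 0.00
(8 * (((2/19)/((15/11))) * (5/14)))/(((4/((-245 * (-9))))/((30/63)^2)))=11000/399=27.57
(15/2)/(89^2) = 0.00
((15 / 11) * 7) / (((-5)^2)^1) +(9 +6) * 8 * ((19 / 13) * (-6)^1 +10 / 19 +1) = -11802213 / 13585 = -868.77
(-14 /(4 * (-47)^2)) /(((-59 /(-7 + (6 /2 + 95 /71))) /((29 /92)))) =-38367 /1702644184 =-0.00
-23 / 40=-0.58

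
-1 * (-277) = 277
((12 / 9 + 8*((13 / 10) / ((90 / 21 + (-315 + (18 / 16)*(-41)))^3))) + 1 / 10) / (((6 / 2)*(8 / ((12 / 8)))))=114374496872183 / 1276738773613920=0.09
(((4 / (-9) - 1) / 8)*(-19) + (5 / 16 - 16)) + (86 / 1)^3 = 91590299 / 144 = 636043.74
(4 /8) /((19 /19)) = 1 /2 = 0.50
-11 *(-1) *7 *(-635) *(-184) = 8996680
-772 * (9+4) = -10036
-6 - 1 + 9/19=-124/19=-6.53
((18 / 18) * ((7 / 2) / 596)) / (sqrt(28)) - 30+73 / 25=-677 / 25+sqrt(7) / 2384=-27.08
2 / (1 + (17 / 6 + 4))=12 / 47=0.26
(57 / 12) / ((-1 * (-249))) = 19 / 996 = 0.02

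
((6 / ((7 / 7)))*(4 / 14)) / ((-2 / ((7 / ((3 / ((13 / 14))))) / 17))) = -13 / 119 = -0.11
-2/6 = -1/3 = -0.33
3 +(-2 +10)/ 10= 19/ 5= 3.80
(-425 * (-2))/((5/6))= 1020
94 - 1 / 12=1127 / 12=93.92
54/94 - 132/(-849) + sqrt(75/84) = 9709/13301 + 5*sqrt(7)/14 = 1.67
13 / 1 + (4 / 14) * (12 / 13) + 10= 2117 / 91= 23.26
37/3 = 12.33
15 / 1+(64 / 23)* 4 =601 / 23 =26.13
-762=-762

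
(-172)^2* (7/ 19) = 207088/ 19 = 10899.37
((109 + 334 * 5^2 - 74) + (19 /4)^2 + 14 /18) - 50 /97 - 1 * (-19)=117705889 /13968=8426.82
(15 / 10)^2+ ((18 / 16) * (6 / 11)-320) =-6977 / 22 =-317.14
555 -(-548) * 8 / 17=13819 / 17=812.88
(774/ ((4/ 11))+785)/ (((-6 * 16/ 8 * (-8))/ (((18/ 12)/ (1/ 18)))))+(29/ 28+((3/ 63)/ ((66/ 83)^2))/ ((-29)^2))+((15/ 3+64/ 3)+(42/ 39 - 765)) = 1326028976995/ 16001713728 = 82.87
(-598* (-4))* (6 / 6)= 2392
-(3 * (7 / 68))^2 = -441 / 4624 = -0.10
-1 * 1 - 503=-504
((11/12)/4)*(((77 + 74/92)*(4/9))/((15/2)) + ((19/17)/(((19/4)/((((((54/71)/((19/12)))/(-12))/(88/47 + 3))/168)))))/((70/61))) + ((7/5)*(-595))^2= 17741677491681983201/25568427336480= 693890.06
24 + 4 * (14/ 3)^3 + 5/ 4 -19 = 44579/ 108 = 412.77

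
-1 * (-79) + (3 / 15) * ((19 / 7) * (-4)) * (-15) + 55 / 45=7106 / 63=112.79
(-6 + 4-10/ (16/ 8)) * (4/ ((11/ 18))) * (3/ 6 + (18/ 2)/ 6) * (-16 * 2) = 32256/ 11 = 2932.36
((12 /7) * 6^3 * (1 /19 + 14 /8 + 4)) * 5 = 204120 /19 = 10743.16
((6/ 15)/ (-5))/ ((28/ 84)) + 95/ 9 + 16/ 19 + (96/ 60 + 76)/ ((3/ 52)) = 5797859/ 4275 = 1356.22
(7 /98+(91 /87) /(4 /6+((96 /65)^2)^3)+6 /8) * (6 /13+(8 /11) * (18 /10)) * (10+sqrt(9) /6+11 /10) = 588397069941084909 /31270128268604225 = 18.82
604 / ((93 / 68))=41072 / 93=441.63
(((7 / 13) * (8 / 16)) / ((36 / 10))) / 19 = 35 / 8892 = 0.00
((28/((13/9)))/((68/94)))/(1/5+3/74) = 2191140/19669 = 111.40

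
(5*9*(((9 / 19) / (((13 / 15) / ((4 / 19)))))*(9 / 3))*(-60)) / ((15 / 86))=-25077600 / 4693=-5343.62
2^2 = 4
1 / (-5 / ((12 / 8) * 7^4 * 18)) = -12965.40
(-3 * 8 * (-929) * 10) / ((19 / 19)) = 222960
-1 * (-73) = 73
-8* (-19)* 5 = 760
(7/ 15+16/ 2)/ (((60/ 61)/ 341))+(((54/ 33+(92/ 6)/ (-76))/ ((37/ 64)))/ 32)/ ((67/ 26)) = 1368721849897/ 466299900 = 2935.28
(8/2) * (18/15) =24/5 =4.80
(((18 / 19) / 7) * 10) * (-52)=-9360 / 133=-70.38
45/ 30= 3/ 2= 1.50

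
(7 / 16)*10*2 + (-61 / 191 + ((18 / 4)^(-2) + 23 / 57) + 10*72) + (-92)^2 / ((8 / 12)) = 15784924343 / 1175796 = 13424.88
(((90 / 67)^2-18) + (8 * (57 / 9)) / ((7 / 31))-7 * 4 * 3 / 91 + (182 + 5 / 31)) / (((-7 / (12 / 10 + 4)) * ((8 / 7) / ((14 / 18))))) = -14794360169 / 75145860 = -196.88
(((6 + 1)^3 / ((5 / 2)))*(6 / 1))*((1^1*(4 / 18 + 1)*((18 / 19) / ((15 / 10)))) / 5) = 60368 / 475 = 127.09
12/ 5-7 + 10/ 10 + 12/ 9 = -2.27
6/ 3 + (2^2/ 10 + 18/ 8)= 93/ 20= 4.65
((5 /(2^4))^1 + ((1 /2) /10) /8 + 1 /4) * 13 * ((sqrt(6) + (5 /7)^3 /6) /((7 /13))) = 54925 /65856 + 2197 * sqrt(6) /160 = 34.47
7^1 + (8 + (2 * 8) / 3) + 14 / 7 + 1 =70 / 3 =23.33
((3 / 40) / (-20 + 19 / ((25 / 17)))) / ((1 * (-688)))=5 / 324736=0.00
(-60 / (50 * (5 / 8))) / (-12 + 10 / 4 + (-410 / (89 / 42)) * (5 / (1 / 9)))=8544 / 38787275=0.00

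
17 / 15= 1.13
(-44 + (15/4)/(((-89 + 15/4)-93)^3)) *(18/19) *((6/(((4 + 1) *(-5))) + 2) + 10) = -490.21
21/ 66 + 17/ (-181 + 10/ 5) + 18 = 18.22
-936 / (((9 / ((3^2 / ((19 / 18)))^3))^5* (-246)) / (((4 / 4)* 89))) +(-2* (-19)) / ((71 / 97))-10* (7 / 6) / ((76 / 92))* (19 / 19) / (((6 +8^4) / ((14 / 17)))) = 346516102663101671123710891505142432491 / 660364952894797032068476827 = 524734241488.90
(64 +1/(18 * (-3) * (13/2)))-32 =11231/351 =32.00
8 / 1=8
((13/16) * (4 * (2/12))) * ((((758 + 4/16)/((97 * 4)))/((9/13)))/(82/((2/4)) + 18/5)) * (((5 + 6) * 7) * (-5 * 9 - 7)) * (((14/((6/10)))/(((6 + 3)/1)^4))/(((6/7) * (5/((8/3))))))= -13967438485/172794852504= -0.08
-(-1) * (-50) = -50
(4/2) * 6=12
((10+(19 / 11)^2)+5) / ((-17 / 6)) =-768 / 121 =-6.35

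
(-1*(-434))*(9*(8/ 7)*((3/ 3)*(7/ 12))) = 2604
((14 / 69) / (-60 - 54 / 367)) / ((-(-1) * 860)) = -2569 / 654935580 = -0.00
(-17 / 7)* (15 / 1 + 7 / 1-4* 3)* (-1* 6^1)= 1020 / 7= 145.71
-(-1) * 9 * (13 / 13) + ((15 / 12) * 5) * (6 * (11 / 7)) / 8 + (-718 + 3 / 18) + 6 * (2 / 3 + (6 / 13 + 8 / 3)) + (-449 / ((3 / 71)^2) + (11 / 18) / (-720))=-297397545671 / 1179360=-252168.59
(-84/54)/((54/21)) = -49/81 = -0.60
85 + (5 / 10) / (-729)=123929 / 1458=85.00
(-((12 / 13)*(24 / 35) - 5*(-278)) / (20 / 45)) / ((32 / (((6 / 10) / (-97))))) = 8541963 / 14123200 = 0.60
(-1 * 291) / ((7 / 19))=-5529 / 7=-789.86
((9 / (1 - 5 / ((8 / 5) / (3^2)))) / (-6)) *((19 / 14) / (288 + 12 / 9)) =171 / 659246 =0.00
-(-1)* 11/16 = 11/16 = 0.69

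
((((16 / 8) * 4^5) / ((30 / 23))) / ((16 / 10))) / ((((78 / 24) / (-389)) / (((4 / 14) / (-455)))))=73.76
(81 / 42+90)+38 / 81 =104779 / 1134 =92.40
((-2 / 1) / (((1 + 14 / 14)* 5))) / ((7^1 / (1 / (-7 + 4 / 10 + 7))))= -1 / 14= -0.07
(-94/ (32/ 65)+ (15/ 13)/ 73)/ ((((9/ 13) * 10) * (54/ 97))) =-56239727/ 1135296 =-49.54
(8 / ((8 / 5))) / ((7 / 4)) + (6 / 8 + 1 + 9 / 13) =1929 / 364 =5.30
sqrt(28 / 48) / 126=0.01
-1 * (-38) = 38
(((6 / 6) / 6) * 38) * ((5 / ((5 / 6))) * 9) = 342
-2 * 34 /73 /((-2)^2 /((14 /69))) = -238 /5037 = -0.05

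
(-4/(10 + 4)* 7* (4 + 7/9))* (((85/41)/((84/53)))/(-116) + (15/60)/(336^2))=0.11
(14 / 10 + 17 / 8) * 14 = 987 / 20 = 49.35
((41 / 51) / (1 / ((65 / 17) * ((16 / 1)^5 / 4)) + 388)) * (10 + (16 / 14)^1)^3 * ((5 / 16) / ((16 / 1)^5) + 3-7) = -3536304344903655 / 308402602121656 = -11.47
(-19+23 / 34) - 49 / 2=-728 / 17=-42.82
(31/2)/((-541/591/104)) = -952692/541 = -1760.98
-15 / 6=-5 / 2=-2.50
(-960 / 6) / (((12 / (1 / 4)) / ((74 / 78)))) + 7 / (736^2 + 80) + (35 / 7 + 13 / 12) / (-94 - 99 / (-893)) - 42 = -80121785872673 / 1771540881552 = -45.23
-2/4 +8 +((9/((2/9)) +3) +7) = 58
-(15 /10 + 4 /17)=-59 /34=-1.74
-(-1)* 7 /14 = 1 /2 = 0.50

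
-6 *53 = -318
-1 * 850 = -850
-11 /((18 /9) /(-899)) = 9889 /2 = 4944.50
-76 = -76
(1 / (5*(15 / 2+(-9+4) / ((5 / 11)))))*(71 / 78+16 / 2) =-139 / 273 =-0.51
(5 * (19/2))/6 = 95/12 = 7.92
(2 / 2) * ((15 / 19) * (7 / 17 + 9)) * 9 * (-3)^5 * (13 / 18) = -11736.22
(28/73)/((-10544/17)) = -119/192428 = -0.00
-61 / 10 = -6.10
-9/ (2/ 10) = -45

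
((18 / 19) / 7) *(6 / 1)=108 / 133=0.81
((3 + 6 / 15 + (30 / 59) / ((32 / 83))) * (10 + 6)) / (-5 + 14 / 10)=-22273 / 1062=-20.97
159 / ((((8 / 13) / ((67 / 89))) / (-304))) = -5262582 / 89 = -59130.13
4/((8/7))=3.50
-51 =-51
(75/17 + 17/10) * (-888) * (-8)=3690528/85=43417.98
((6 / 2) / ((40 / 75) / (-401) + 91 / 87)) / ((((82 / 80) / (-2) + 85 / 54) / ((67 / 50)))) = 56098296 / 15475457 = 3.62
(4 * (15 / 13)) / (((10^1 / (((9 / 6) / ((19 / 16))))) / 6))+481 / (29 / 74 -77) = -3893702 / 1400243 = -2.78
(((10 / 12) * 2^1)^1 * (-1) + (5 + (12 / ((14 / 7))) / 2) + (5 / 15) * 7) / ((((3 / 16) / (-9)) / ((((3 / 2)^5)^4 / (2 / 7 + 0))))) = -317297380491 / 65536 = -4841573.80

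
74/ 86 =37/ 43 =0.86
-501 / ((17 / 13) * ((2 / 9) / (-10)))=293085 / 17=17240.29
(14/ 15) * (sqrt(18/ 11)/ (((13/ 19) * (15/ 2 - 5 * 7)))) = -532 * sqrt(22)/ 39325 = -0.06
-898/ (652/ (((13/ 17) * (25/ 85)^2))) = -145925/ 1601638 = -0.09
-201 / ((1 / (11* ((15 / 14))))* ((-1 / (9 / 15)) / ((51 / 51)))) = 19899 / 14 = 1421.36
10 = 10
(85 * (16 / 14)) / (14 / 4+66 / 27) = 12240 / 749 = 16.34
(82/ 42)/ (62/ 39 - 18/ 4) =-1066/ 1589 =-0.67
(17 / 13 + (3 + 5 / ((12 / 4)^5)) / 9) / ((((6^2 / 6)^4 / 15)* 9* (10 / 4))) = 0.00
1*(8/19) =0.42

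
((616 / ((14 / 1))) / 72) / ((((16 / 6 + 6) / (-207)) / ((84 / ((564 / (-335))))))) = 1779855 / 2444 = 728.25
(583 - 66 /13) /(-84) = -7513 /1092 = -6.88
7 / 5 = 1.40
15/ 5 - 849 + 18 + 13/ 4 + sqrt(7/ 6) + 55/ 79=-260401/ 316 + sqrt(42)/ 6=-822.97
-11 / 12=-0.92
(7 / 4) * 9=63 / 4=15.75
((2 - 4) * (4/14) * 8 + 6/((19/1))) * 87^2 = -4284054/133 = -32210.93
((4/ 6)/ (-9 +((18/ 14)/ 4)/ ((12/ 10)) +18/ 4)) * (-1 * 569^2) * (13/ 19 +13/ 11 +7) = 67192062896/ 148599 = 452170.36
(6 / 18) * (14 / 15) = 14 / 45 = 0.31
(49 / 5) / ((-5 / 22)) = -1078 / 25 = -43.12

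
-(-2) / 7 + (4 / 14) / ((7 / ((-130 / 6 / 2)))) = -23 / 147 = -0.16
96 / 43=2.23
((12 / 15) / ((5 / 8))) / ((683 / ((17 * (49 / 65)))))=26656 / 1109875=0.02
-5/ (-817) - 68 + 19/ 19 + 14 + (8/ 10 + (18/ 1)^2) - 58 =873398/ 4085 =213.81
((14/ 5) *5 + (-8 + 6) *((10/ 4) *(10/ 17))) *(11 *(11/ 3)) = 22748/ 51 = 446.04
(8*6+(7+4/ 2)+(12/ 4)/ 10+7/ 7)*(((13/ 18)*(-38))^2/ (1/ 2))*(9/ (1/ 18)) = 14227298.80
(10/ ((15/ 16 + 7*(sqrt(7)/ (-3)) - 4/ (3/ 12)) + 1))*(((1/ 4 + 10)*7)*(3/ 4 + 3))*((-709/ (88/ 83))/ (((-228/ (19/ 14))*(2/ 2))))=-122144304375/ 129471584 + 1266681675*sqrt(7)/ 8091974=-529.25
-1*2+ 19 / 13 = -0.54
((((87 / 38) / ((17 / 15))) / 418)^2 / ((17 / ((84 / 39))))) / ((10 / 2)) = 2384235 / 4028560423316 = 0.00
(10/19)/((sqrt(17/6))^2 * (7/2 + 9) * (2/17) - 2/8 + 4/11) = 0.12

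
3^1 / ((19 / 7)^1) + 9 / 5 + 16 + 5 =2271 / 95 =23.91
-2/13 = -0.15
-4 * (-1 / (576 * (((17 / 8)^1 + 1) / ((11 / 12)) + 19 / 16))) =11 / 7281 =0.00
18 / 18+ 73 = 74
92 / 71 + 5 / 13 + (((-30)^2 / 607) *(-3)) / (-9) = 1218357 / 560261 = 2.17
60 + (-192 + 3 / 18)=-791 / 6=-131.83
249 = 249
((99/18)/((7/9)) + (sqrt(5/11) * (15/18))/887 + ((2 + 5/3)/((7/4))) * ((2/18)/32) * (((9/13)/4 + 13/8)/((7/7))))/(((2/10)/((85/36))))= 2125 * sqrt(55)/2107512 + 473460625/5660928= 83.64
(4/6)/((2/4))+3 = 13/3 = 4.33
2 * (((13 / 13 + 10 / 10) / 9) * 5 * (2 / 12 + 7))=430 / 27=15.93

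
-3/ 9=-1/ 3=-0.33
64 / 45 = 1.42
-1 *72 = -72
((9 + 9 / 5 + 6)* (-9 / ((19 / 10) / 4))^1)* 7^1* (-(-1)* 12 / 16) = -31752 / 19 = -1671.16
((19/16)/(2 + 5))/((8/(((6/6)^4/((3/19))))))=361/2688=0.13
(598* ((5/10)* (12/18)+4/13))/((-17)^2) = 1150/867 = 1.33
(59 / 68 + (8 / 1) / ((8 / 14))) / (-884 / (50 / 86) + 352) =-25275 / 1986416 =-0.01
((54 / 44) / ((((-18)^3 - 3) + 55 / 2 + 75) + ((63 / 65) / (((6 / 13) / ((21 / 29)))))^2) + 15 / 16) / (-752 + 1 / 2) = -26498927095 / 21246393807672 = -0.00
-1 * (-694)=694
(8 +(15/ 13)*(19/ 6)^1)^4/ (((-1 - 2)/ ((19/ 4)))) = -53382985713/ 1827904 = -29204.48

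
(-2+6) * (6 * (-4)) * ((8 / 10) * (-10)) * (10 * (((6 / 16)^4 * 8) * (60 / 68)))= 18225 / 17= 1072.06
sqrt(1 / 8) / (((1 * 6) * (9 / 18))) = sqrt(2) / 12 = 0.12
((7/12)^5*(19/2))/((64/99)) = 0.99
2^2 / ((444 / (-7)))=-0.06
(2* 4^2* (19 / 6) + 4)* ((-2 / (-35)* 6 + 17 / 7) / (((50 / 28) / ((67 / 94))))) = 2053684 / 17625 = 116.52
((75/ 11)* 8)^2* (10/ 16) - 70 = 216530/ 121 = 1789.50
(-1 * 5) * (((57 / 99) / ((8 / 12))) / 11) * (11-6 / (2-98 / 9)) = -8873 / 1936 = -4.58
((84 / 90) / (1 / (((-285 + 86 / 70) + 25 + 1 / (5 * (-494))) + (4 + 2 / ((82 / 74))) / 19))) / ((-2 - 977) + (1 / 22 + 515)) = 0.52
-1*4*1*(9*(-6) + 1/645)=139316/645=215.99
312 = 312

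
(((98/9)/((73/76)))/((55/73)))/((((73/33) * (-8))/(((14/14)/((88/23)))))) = -21413/96360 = -0.22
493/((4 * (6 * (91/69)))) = 11339/728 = 15.58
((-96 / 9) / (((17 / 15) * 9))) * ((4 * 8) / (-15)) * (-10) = -10240 / 459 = -22.31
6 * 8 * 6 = 288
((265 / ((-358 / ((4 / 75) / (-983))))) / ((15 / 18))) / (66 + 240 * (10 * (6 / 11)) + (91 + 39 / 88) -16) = 18656 / 561509579475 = 0.00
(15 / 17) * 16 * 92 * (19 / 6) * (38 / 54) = 1328480 / 459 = 2894.29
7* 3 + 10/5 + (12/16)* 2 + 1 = 51/2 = 25.50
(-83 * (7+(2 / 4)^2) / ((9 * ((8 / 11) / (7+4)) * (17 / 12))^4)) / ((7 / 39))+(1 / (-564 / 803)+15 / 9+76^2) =-40981120332869 / 47482690752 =-863.07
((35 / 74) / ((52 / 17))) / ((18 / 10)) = 2975 / 34632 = 0.09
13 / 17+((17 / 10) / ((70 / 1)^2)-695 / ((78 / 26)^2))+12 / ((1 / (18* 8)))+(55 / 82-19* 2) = 496172122141 / 307377000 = 1614.21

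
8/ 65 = 0.12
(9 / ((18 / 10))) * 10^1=50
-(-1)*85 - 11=74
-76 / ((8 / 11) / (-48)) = 5016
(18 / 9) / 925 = 2 / 925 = 0.00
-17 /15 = -1.13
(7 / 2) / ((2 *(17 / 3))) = 21 / 68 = 0.31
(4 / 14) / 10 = 1 / 35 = 0.03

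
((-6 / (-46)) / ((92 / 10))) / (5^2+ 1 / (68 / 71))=510 / 936859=0.00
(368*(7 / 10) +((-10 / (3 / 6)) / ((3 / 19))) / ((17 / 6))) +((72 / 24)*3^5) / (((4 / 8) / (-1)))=-105834 / 85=-1245.11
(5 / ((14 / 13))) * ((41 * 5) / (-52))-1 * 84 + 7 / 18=-51365 / 504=-101.91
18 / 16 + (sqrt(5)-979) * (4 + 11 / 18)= -324947 / 72 + 83 * sqrt(5) / 18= -4502.84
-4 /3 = -1.33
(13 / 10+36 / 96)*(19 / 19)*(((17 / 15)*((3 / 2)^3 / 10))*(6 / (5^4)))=30753 / 5000000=0.01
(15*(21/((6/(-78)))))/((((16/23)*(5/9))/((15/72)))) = -282555/128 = -2207.46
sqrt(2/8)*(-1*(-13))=13/2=6.50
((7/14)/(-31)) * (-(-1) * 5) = -5/62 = -0.08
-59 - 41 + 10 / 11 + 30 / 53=-57440 / 583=-98.52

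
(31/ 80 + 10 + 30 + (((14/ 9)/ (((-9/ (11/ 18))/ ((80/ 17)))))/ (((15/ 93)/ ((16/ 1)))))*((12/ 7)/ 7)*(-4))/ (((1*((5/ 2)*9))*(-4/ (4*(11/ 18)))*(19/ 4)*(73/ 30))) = -2256866777/ 10829127330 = -0.21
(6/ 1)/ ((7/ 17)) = 102/ 7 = 14.57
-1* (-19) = 19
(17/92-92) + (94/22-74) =-163481/1012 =-161.54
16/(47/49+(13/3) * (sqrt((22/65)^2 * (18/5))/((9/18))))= -4606000/9020547+8451520 * sqrt(10)/9020547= 2.45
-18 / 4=-9 / 2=-4.50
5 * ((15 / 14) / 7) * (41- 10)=2325 / 98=23.72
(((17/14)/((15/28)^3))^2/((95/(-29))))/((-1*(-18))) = -10302863872/9738984375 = -1.06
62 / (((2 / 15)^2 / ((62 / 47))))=216225 / 47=4600.53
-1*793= -793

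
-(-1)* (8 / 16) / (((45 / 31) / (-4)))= -62 / 45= -1.38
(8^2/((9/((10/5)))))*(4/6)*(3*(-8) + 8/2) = -5120/27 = -189.63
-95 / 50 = -19 / 10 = -1.90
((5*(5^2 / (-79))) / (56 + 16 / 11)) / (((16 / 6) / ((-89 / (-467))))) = -367125 / 186531008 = -0.00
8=8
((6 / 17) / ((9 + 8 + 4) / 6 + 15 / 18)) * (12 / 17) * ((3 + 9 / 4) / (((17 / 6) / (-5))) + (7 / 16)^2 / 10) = -10863909 / 20438080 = -0.53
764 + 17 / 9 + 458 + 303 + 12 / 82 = 563476 / 369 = 1527.04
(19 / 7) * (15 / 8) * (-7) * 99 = -28215 / 8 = -3526.88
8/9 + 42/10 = 5.09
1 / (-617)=-1 / 617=-0.00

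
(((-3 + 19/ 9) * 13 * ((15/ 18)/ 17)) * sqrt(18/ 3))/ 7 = -260 * sqrt(6)/ 3213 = -0.20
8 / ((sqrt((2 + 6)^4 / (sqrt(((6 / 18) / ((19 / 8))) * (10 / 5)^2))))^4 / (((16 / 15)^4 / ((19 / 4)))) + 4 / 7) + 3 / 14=1151364773 / 5373033778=0.21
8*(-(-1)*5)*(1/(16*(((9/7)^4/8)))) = 7.32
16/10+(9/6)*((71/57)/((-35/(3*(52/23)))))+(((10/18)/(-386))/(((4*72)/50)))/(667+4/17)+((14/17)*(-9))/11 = 0.56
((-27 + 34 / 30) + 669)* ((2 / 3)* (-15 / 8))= -9647 / 12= -803.92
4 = 4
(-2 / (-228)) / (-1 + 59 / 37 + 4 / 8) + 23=106228 / 4617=23.01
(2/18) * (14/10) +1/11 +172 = 85262/495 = 172.25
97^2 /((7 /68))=639812 /7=91401.71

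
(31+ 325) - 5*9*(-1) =401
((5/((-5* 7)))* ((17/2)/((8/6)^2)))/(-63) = 17/1568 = 0.01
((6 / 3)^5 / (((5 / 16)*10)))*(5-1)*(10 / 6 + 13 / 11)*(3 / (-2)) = -48128 / 275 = -175.01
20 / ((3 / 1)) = 20 / 3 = 6.67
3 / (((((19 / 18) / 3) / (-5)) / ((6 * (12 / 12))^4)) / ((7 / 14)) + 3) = 524880 / 524861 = 1.00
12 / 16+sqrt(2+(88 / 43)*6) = 3 / 4+sqrt(26402) / 43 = 4.53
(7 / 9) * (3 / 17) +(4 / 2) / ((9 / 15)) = 59 / 17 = 3.47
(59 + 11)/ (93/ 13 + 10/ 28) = 12740/ 1367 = 9.32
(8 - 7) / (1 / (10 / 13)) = 0.77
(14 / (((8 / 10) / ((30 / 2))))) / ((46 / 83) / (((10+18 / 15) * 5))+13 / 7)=610050 / 4339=140.60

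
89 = 89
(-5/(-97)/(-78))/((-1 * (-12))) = -0.00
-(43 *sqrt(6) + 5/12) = -43 *sqrt(6)-5/12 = -105.74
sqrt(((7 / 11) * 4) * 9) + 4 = 4 + 6 * sqrt(77) / 11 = 8.79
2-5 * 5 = -23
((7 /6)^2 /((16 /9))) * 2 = 49 /32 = 1.53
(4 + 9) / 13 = 1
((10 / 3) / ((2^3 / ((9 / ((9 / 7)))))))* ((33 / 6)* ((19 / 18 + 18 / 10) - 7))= -28721 / 432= -66.48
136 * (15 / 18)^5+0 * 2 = 53125 / 972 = 54.66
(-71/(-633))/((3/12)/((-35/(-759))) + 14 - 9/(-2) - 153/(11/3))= -109340/17357493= -0.01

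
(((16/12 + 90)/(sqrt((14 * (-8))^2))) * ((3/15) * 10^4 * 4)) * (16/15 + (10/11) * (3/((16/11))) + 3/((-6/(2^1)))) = 798025/63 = 12667.06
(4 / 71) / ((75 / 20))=0.02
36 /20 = 9 /5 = 1.80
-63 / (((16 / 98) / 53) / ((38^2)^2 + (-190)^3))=97632082863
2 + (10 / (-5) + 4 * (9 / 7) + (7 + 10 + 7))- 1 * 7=155 / 7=22.14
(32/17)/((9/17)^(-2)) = 0.53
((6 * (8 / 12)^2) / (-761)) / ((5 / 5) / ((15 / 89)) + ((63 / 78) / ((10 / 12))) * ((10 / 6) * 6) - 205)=65 / 3512776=0.00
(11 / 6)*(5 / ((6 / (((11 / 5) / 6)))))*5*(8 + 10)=605 / 12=50.42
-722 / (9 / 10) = -802.22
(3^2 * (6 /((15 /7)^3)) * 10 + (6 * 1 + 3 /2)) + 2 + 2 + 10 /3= 10457 /150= 69.71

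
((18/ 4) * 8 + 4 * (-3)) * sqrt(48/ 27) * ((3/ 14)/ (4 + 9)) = 48/ 91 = 0.53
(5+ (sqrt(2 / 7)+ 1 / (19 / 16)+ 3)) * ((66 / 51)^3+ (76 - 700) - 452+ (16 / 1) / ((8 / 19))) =-854959728 / 93347 - 5089046 * sqrt(14) / 34391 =-9712.62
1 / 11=0.09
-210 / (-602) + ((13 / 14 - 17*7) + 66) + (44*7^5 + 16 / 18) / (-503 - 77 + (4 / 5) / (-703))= -1831839885679 / 1380712284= -1326.74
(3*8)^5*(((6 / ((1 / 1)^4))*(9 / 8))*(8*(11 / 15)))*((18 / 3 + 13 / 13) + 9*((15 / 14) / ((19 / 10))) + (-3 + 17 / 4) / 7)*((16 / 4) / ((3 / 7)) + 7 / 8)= 749426743296 / 19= 39443512805.05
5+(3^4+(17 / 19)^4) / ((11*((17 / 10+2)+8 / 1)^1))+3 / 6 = 2057744837 / 335446254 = 6.13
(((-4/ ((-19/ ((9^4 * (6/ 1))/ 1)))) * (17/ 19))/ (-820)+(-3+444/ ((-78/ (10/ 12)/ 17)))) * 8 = -2140031744/ 2886195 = -741.47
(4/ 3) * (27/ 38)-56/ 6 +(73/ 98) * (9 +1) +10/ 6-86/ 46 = -73225/ 64239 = -1.14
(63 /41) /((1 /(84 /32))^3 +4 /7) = 2.45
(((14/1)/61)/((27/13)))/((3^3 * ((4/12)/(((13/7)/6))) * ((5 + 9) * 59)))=169/36731394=0.00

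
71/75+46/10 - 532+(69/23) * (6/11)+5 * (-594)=-2883224/825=-3494.82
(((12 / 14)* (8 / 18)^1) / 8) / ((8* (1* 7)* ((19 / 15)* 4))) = 5 / 29792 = 0.00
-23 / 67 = -0.34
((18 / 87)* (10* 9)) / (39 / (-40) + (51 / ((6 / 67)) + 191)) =7200 / 293683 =0.02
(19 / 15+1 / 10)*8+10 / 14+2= 1433 / 105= 13.65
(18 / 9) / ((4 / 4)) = 2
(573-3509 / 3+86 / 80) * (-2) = 71471 / 60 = 1191.18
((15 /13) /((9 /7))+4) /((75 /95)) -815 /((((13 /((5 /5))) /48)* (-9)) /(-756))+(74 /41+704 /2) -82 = -6056149571 /23985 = -252497.38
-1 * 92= -92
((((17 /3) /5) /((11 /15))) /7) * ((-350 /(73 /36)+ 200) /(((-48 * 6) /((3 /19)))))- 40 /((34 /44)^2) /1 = -12406385965 /185189466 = -66.99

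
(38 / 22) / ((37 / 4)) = 76 / 407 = 0.19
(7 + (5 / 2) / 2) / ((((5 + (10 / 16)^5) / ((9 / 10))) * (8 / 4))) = 202752 / 278275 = 0.73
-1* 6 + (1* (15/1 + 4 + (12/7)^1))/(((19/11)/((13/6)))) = 15947/798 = 19.98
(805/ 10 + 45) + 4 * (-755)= -5789/ 2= -2894.50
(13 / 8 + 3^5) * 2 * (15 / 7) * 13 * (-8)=-763230 / 7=-109032.86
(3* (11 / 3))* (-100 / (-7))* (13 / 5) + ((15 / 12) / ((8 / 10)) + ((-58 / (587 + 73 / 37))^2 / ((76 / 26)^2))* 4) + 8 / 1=125446790696623 / 300012556032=418.14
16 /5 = 3.20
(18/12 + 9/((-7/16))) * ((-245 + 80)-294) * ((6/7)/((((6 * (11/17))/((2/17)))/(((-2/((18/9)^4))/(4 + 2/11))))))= -122553/18032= -6.80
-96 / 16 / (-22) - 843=-9270 / 11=-842.73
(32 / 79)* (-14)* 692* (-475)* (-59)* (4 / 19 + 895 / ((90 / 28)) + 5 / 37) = -806587189408000 / 26307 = -30660553822.48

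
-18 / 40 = -9 / 20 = -0.45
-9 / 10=-0.90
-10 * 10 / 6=-50 / 3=-16.67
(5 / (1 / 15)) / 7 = 75 / 7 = 10.71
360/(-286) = -180/143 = -1.26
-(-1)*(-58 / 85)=-0.68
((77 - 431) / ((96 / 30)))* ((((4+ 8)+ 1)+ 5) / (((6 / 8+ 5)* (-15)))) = 531 / 23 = 23.09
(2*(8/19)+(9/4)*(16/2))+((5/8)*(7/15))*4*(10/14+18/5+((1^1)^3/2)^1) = 27883/1140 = 24.46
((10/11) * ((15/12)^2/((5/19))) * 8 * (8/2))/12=475/33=14.39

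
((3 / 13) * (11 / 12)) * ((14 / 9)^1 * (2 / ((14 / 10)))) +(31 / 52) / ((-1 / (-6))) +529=124733 / 234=533.05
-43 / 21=-2.05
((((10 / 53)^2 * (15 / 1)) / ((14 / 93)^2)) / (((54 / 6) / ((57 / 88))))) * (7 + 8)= 308120625 / 12112408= 25.44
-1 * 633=-633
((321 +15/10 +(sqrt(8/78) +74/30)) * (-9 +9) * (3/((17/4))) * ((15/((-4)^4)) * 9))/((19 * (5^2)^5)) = 0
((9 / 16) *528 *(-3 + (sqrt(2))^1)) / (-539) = 81 / 49 -27 *sqrt(2) / 49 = 0.87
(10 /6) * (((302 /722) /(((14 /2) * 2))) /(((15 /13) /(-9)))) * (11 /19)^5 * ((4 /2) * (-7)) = 316143113 /893871739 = 0.35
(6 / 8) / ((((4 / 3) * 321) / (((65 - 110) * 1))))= -0.08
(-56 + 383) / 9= 109 / 3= 36.33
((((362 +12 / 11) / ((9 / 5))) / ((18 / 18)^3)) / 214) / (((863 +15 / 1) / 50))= 249625 / 4650327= 0.05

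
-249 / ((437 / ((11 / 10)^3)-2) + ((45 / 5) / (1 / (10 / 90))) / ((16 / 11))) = -5302704 / 6964049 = -0.76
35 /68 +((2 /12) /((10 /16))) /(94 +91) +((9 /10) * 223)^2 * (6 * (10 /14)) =228028535669 /1320900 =172631.19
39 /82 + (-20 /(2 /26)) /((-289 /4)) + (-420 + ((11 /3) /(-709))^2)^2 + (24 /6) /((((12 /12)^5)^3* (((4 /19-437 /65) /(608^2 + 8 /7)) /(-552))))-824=1142459889706356491512772945879 /9102831605805012702606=125505989.69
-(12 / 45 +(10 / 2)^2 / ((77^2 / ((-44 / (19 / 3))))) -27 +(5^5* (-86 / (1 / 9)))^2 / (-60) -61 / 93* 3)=464329240361425261 / 4762065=97505859403.73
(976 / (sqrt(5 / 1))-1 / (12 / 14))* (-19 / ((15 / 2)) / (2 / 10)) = 133 / 9-37088* sqrt(5) / 15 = -5513.97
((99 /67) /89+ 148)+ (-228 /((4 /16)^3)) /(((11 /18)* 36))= -33797195 /65593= -515.26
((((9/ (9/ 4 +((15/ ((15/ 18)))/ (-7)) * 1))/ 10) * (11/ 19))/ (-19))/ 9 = 154/ 16245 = 0.01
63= 63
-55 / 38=-1.45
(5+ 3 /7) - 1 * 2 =24 /7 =3.43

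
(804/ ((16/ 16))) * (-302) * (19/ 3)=-1537784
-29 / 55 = -0.53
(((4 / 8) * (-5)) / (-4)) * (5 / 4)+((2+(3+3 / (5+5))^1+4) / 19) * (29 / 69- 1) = 6957 / 13984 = 0.50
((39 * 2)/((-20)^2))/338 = 3/5200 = 0.00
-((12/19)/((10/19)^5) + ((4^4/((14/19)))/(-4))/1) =12463259/175000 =71.22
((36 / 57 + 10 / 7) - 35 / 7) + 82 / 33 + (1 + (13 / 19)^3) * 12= 24382315 / 1584429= 15.39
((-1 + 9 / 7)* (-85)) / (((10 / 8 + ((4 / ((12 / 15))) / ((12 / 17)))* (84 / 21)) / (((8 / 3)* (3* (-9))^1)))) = 29376 / 497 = 59.11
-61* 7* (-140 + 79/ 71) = 4210647/ 71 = 59304.89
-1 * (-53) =53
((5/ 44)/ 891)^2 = 25/ 1536953616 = 0.00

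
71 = 71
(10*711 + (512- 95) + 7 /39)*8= 2348480 /39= 60217.44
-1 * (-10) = 10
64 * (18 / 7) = 1152 / 7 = 164.57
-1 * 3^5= -243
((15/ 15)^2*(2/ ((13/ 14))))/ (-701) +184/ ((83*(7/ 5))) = 8367692/ 5294653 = 1.58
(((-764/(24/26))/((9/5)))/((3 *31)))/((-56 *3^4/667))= 8280805/11389896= 0.73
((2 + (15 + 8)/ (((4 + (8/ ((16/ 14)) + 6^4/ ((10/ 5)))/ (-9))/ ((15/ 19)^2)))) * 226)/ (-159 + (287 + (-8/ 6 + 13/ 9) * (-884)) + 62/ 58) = 23614632198/ 1799068409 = 13.13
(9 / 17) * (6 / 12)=9 / 34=0.26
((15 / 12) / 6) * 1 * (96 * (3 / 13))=4.62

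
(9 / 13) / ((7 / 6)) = 54 / 91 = 0.59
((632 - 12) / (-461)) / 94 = -310 / 21667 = -0.01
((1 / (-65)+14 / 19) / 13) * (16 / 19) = 14256 / 305045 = 0.05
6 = 6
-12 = -12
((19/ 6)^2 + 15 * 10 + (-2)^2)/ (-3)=-5905/ 108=-54.68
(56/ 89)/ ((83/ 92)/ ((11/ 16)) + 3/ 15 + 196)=0.00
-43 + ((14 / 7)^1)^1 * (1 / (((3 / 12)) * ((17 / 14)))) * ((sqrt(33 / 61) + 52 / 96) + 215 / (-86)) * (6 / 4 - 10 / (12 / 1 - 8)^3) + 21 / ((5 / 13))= -23407 / 4080 + 301 * sqrt(2013) / 2074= 0.77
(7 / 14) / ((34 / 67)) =67 / 68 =0.99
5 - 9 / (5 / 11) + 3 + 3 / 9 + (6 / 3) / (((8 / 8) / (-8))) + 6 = -322 / 15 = -21.47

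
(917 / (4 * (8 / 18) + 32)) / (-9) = -917 / 304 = -3.02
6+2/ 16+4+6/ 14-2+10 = 18.55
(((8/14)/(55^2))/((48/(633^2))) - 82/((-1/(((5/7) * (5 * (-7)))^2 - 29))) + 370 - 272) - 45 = 4144081063/84700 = 48926.58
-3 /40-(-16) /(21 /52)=33217 /840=39.54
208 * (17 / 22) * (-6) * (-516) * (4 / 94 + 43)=21418475.33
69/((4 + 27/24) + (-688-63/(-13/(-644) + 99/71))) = -11900936/125462091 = -0.09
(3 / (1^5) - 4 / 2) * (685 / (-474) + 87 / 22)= 6542 / 2607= 2.51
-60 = -60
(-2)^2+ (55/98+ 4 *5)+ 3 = 2701/98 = 27.56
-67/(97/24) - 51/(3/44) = -74164/97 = -764.58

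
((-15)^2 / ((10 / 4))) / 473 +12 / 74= 6168 / 17501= 0.35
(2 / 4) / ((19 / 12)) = 6 / 19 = 0.32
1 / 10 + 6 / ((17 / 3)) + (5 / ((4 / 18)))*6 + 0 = 136.16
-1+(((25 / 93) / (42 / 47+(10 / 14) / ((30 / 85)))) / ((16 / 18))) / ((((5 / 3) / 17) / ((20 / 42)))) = -177283 / 357058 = -0.50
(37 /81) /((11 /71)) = 2627 /891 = 2.95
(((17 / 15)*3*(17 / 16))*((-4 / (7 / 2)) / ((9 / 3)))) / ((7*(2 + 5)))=-289 / 10290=-0.03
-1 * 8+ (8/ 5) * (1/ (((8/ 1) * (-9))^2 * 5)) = -129599/ 16200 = -8.00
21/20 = 1.05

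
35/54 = 0.65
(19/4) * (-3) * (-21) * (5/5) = 1197/4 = 299.25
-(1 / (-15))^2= -1 / 225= -0.00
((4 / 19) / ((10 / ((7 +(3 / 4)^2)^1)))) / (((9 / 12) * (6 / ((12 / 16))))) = 121 / 4560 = 0.03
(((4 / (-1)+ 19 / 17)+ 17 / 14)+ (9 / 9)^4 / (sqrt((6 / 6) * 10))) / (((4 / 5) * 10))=-397 / 1904+ sqrt(10) / 80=-0.17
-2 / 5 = -0.40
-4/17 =-0.24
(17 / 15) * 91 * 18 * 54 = 501228 / 5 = 100245.60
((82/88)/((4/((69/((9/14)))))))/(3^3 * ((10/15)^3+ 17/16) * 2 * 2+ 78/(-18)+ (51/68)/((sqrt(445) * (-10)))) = 0.18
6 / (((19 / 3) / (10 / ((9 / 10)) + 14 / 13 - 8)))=980 / 247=3.97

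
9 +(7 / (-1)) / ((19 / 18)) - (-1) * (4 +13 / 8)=1215 / 152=7.99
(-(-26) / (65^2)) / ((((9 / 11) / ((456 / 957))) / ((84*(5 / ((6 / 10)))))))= 8512 / 3393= 2.51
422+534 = 956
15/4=3.75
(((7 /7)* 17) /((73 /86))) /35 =1462 /2555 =0.57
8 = 8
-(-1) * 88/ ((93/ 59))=55.83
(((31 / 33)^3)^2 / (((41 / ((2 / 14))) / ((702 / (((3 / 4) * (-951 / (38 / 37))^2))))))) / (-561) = -133281752797856 / 28605554442608341116303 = -0.00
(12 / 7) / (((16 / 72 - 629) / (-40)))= 4320 / 39613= 0.11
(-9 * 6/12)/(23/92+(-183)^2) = -18/133957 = -0.00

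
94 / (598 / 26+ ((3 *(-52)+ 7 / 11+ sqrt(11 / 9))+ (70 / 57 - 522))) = -24136054008 / 167702873765 - 12318042 *sqrt(11) / 167702873765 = -0.14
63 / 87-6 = -153 / 29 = -5.28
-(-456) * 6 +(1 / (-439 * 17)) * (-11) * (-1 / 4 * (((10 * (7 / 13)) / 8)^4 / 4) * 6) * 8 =149294141288463 / 54566590208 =2736.00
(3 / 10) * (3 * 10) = 9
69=69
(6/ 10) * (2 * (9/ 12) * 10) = 9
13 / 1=13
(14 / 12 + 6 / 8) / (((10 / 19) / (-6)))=-437 / 20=-21.85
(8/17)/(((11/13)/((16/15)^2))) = 26624/42075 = 0.63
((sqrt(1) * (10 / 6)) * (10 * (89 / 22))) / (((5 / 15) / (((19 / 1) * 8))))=338200 / 11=30745.45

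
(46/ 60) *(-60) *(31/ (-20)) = 713/ 10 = 71.30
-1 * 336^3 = -37933056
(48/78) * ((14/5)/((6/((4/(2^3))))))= 28/195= 0.14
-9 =-9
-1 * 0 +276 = 276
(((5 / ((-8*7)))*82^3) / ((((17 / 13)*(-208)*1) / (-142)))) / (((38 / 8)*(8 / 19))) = -24466955 / 1904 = -12850.29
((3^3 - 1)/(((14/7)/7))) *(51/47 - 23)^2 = 96541900/2209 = 43703.89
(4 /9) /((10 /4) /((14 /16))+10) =14 /405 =0.03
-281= -281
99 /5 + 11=154 /5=30.80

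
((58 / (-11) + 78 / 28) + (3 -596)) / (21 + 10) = -19.21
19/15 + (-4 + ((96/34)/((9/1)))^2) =-34267/13005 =-2.63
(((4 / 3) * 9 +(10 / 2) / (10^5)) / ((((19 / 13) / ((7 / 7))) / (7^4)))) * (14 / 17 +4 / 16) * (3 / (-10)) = -1640562115647 / 258400000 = -6348.92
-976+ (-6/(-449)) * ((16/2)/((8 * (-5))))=-2191126/2245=-976.00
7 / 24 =0.29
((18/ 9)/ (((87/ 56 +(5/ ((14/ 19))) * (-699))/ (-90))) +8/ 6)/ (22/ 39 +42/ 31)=0.71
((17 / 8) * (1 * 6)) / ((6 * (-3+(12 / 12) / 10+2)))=-85 / 36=-2.36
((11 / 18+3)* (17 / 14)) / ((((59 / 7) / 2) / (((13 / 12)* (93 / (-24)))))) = -445315 / 101952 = -4.37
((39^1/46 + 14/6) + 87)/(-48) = -12445/6624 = -1.88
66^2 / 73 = 4356 / 73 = 59.67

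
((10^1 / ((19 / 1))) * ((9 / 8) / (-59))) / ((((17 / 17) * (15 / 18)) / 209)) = -297 / 118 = -2.52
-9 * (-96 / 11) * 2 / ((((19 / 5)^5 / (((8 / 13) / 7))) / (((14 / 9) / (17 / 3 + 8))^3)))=627200000 / 24403696342597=0.00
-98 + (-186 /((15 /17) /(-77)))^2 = 6586618514 /25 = 263464740.56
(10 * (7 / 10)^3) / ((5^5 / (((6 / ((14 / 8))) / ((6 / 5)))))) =49 / 15625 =0.00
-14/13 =-1.08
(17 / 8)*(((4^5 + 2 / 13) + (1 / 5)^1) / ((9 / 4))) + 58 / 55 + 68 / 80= 4990213 / 5148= 969.35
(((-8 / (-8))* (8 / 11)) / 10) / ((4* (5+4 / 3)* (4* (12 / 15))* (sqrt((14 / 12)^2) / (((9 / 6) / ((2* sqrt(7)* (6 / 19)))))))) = 9* sqrt(7) / 34496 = 0.00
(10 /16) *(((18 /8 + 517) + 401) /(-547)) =-18405 /17504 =-1.05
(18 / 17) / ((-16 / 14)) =-63 / 68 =-0.93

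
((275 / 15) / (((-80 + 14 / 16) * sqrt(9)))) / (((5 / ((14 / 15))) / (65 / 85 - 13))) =256256 / 1452735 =0.18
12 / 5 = 2.40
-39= -39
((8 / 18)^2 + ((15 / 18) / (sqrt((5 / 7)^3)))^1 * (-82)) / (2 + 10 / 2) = 16 / 567 -41 * sqrt(35) / 15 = -16.14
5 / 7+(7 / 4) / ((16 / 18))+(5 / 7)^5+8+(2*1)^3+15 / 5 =11761657 / 537824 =21.87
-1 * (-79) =79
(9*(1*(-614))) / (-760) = 2763 / 380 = 7.27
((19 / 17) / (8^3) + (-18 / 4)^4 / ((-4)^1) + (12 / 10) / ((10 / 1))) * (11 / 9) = -245088943 / 1958400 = -125.15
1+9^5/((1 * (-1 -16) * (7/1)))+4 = -58454/119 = -491.21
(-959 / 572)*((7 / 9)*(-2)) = 6713 / 2574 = 2.61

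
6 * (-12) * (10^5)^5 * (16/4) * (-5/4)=3600000000000000000000000000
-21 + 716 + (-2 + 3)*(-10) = 685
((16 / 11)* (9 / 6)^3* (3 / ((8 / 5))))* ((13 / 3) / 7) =1755 / 308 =5.70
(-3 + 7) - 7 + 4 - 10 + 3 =-6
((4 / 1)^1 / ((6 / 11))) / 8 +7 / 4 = 8 / 3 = 2.67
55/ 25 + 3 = 26/ 5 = 5.20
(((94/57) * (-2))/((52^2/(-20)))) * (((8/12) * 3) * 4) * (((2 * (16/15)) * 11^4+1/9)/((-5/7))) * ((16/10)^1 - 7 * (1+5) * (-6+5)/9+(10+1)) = -958140433208/6502275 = -147354.65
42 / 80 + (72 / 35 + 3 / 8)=207 / 70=2.96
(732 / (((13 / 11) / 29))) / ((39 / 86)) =6693896 / 169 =39608.85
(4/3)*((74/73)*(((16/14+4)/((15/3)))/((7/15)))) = 2.98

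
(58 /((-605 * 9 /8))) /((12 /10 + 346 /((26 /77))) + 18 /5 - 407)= -3016 /22031559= -0.00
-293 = -293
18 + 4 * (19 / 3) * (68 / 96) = 647 / 18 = 35.94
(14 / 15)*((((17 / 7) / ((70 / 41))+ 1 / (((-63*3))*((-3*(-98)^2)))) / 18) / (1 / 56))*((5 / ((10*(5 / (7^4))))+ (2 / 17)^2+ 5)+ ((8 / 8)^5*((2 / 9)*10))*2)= 251393655961577 / 243889592625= 1030.77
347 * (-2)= -694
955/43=22.21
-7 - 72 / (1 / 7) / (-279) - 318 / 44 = -8471 / 682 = -12.42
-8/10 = -4/5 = -0.80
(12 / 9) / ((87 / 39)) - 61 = -5255 / 87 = -60.40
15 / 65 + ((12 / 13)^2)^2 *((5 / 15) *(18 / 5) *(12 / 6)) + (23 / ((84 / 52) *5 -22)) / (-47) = 2439860704 / 1214842135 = 2.01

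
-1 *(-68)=68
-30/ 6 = -5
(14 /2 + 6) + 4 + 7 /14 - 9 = 17 /2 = 8.50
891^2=793881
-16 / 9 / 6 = -8 / 27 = -0.30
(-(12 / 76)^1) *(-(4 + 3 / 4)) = 3 / 4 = 0.75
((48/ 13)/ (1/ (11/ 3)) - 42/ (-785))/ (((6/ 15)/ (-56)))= -3883768/ 2041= -1902.88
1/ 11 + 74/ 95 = 909/ 1045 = 0.87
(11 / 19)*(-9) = -99 / 19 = -5.21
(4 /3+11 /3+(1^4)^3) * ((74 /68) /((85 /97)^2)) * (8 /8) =1044399 /122825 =8.50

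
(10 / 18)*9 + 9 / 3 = 8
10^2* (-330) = -33000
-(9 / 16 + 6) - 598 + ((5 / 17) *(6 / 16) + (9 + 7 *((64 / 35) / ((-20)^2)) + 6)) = -20040287 / 34000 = -589.42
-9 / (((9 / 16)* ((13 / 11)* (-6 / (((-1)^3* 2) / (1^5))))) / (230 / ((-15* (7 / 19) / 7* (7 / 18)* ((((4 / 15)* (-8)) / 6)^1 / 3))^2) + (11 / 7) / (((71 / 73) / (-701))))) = -211341720623 / 271362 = -778818.41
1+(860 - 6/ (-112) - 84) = 43515/ 56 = 777.05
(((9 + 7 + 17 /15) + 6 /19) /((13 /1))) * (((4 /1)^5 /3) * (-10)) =-10184704 /2223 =-4581.51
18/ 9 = 2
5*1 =5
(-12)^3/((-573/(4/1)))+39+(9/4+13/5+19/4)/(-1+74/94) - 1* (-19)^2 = -1695398/4775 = -355.06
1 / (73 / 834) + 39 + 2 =3827 / 73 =52.42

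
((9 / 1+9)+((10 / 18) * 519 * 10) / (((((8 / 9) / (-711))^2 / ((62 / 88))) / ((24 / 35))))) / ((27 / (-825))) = -3049997824975 / 112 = -27232123437.28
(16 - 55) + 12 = -27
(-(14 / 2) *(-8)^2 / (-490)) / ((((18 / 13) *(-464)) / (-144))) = 208 / 1015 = 0.20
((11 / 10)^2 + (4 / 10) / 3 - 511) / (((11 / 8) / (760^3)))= -5369449077760 / 33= -162710578113.94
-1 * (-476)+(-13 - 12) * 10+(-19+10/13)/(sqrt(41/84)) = 226 - 474 * sqrt(861)/533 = 199.91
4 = 4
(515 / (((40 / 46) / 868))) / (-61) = -514073 / 61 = -8427.43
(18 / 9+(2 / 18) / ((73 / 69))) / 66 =461 / 14454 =0.03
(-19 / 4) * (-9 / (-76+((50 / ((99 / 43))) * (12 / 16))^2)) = 186219 / 824569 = 0.23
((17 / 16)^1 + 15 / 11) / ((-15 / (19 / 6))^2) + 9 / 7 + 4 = 53826229 / 9979200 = 5.39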